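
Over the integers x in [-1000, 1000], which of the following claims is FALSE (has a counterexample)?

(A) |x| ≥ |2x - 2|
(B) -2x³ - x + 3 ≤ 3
(A) x = 0: LHS = |0| = 0, RHS = |2·0 - 2| = |-2| = 2; 0 ≥ 2 — FAILS
(B) x = -1: LHS = -2·(-1)³ - (-1) + 3 = 6; 6 ≤ 3 — FAILS

Answer: Both A and B are false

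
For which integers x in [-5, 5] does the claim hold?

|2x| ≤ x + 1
Holds for: {0, 1}
Fails for: {-5, -4, -3, -2, -1, 2, 3, 4, 5}

Answer: {0, 1}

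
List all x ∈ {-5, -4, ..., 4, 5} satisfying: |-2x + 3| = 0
Over all integers in [-5, 5], LHS − RHS is always positive; it is smallest at x = 1, where it equals 1:
x = 1: LHS = |-2·1 + 3| = |1| = 1; 1 = 0 — FAILS
At the ends of the range:
x = -5: LHS = |-2·(-5) + 3| = |13| = 13; 13 = 0 — FAILS
x = 5: LHS = |-2·5 + 3| = |-7| = 7; 7 = 0 — FAILS
Hence LHS − RHS is never 0, i.e. the two sides are never equal, so the claimed relation (=) fails for every integer in [-5, 5].

Answer: None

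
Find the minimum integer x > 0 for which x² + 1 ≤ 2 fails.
Testing positive integers:
x = 1: LHS = 1² + 1 = 2; 2 ≤ 2 — holds
x = 2: LHS = 2² + 1 = 5; 5 ≤ 2 — FAILS  ← smallest positive counterexample

Answer: x = 2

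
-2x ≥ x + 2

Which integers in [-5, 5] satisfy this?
Holds for: {-5, -4, -3, -2, -1}
Fails for: {0, 1, 2, 3, 4, 5}

Answer: {-5, -4, -3, -2, -1}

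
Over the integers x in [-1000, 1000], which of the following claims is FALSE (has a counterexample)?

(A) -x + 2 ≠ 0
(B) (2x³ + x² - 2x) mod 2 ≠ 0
(A) x = 2: LHS = -2 + 2 = 0; 0 ≠ 0 — FAILS
(B) x = 0: LHS = (2·0³ + 0² - 2·0) mod 2 = 0 mod 2 = 0; 0 ≠ 0 — FAILS

Answer: Both A and B are false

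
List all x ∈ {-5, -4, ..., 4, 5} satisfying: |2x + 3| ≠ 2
Track d = LHS − RHS over the integers in [-5, 5]. Equality would need d = 0, but d changes sign only between consecutive integers, jumping over 0:
x = -3: LHS = |2·(-3) + 3| = |-3| = 3; 3 ≠ 2 — holds  (d = 1)
x = -2: LHS = |2·(-2) + 3| = |-1| = 1; 1 ≠ 2 — holds  (d = -1)
x = -1: LHS = |2·(-1) + 3| = |1| = 1; 1 ≠ 2 — holds  (d = -1)
x = 0: LHS = |2·0 + 3| = |3| = 3; 3 ≠ 2 — holds  (d = 1)
Away from these crossings d keeps a constant sign, and checking every integer in [-5, 5] confirms d ≠ 0 throughout. Hence the two sides are never equal, so the relation holds for every integer in [-5, 5].

Answer: All integers in [-5, 5]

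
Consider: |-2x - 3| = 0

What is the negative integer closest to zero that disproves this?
Testing negative integers from -1 downward:
x = -1: LHS = |-2·(-1) - 3| = |-1| = 1; 1 = 0 — FAILS  ← closest negative counterexample to 0

Answer: x = -1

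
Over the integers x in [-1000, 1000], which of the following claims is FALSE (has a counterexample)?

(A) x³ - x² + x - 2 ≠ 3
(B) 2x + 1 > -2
(A) Track d = LHS − RHS over the integers in [-1000, 1000]. Equality would need d = 0, but d changes sign only between consecutive integers, jumping over 0:
x = 1: LHS = 1³ - 1² + 1 - 2 = -1; -1 ≠ 3 — holds  (d = -4)
x = 2: LHS = 2³ - 2² + 2 - 2 = 4; 4 ≠ 3 — holds  (d = 1)
Away from these crossings d keeps a constant sign, and checking every integer in [-1000, 1000] confirms d ≠ 0 throughout. Hence the two sides are never equal, so the relation holds for every integer in [-1000, 1000].

(B) x = -2: LHS = 2·(-2) + 1 = -3; -3 > -2 — FAILS

Only (B) has a counterexample.

Answer: B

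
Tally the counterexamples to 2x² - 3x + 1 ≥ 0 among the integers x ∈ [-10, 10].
Over all integers in [-10, 10], LHS − RHS is smallest at x = 1, where it equals 0:
x = 1: LHS = 2·1² - 3·1 + 1 = 0; 0 ≥ 0 — holds
At the ends of the range:
x = -10: LHS = 2·(-10)² - 3·(-10) + 1 = 231; 231 ≥ 0 — holds
x = 10: LHS = 2·10² - 3·10 + 1 = 171; 171 ≥ 0 — holds
Hence LHS − RHS is never negative, i.e. LHS ≥ RHS throughout, so the relation holds for every integer in [-10, 10].

No counterexample appears in that range.

Answer: 0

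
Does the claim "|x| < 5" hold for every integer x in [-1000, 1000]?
The claim fails at x = 5:
x = 5: LHS = |5| = 5; 5 < 5 — FAILS

Because a single integer refutes it, the statement is false.

Answer: False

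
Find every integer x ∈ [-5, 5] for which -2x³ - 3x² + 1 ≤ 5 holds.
Holds for: {-2, -1, 0, 1, 2, 3, 4, 5}
Fails for: {-5, -4, -3}

Answer: {-2, -1, 0, 1, 2, 3, 4, 5}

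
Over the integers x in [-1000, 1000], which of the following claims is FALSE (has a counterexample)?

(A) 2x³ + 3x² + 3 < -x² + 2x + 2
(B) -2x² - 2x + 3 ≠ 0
(A) x = 0: LHS = 2·0³ + 3·0² + 3 = 3, RHS = -0² + 2·0 + 2 = 2; 3 < 2 — FAILS

(B) Track d = LHS − RHS over the integers in [-1000, 1000]. Equality would need d = 0, but d changes sign only between consecutive integers, jumping over 0:
x = -2: LHS = -2·(-2)² - 2·(-2) + 3 = -1; -1 ≠ 0 — holds  (d = -1)
x = -1: LHS = -2·(-1)² - 2·(-1) + 3 = 3; 3 ≠ 0 — holds  (d = 3)
x = 0: LHS = -2·0² - 2·0 + 3 = 3; 3 ≠ 0 — holds  (d = 3)
x = 1: LHS = -2·1² - 2·1 + 3 = -1; -1 ≠ 0 — holds  (d = -1)
Away from these crossings d keeps a constant sign, and checking every integer in [-1000, 1000] confirms d ≠ 0 throughout. Hence the two sides are never equal, so the relation holds for every integer in [-1000, 1000].

Only (A) has a counterexample.

Answer: A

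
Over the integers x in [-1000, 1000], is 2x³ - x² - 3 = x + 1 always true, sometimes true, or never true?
Track d = LHS − RHS over the integers in [-1000, 1000]. Equality would need d = 0, but d changes sign only between consecutive integers, jumping over 0:
x = 1: LHS = 2·1³ - 1² - 3 = -2, RHS = 1 + 1 = 2; -2 = 2 — FAILS  (d = -4)
x = 2: LHS = 2·2³ - 2² - 3 = 9, RHS = 2 + 1 = 3; 9 = 3 — FAILS  (d = 6)
Away from these crossings d keeps a constant sign, and checking every integer in [-1000, 1000] confirms d ≠ 0 throughout. Hence the two sides are never equal, so the claimed relation (=) fails for every integer in [-1000, 1000].

No integer in the range satisfies it.

Answer: Never true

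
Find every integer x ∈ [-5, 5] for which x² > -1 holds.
Over all integers in [-5, 5], LHS − RHS is smallest at x = 0, where it equals 1:
x = 0: LHS = 0² = 0; 0 > -1 — holds
At the ends of the range:
x = -5: LHS = (-5)² = 25; 25 > -1 — holds
x = 5: LHS = 5² = 25; 25 > -1 — holds
Hence LHS − RHS is never zero or negative, i.e. LHS > RHS throughout, so the relation holds for every integer in [-5, 5].

Answer: All integers in [-5, 5]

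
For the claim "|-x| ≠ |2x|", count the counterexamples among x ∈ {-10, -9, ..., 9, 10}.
Counterexamples in [-10, 10]: {0}.

Counting them gives 1 values.

Answer: 1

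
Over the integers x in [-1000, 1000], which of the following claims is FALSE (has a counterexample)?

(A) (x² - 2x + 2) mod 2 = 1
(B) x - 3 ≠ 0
(A) x = 0: LHS = (0² - 2·0 + 2) mod 2 = 2 mod 2 = 0; 0 = 1 — FAILS
(B) x = 3: LHS = 3 - 3 = 0; 0 ≠ 0 — FAILS

Answer: Both A and B are false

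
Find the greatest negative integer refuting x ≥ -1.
Testing negative integers from -1 downward:
x = -1: -1 ≥ -1 — holds
x = -2: -2 ≥ -1 — FAILS  ← closest negative counterexample to 0

Answer: x = -2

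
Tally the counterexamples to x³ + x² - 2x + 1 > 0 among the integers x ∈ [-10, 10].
Counterexamples in [-10, 10]: {-10, -9, -8, -7, -6, -5, -4, -3}.

Counting them gives 8 values.

Answer: 8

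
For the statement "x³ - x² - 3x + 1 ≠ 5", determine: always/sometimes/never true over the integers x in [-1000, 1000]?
Track d = LHS − RHS over the integers in [-1000, 1000]. Equality would need d = 0, but d changes sign only between consecutive integers, jumping over 0:
x = 2: LHS = 2³ - 2² - 3·2 + 1 = -1; -1 ≠ 5 — holds  (d = -6)
x = 3: LHS = 3³ - 3² - 3·3 + 1 = 10; 10 ≠ 5 — holds  (d = 5)
Away from these crossings d keeps a constant sign, and checking every integer in [-1000, 1000] confirms d ≠ 0 throughout. Hence the two sides are never equal, so the relation holds for every integer in [-1000, 1000].

No counterexample exists.

Answer: Always true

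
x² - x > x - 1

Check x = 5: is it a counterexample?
Substitute x = 5 into the relation:
x = 5: LHS = 5² - 5 = 20, RHS = 5 - 1 = 4; 20 > 4 — holds

The claim holds here, so x = 5 is not a counterexample. (A counterexample exists elsewhere, e.g. x = 1.)

Answer: No, x = 5 is not a counterexample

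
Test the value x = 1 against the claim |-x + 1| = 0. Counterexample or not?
Substitute x = 1 into the relation:
x = 1: LHS = |-1 + 1| = |0| = 0; 0 = 0 — holds

The claim holds here, so x = 1 is not a counterexample. (A counterexample exists elsewhere, e.g. x = 0.)

Answer: No, x = 1 is not a counterexample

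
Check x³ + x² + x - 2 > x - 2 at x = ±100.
x = 100: LHS = 100³ + 100² + 100 - 2 = 1010098, RHS = 100 - 2 = 98; 1010098 > 98 — holds
x = -100: LHS = (-100)³ + (-100)² + (-100) - 2 = -990102, RHS = (-100) - 2 = -102; -990102 > -102 — FAILS

Answer: Partially: holds for x = 100, fails for x = -100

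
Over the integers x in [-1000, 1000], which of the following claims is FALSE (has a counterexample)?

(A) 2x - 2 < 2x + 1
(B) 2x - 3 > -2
(A) Over all integers in [-1000, 1000], LHS − RHS is largest at x = 0, where it equals -3:
x = 0: LHS = 2·0 - 2 = -2, RHS = 2·0 + 1 = 1; -2 < 1 — holds
At the ends of the range:
x = -1000: LHS = 2·(-1000) - 2 = -2002, RHS = 2·(-1000) + 1 = -1999; -2002 < -1999 — holds
x = 1000: LHS = 2·1000 - 2 = 1998, RHS = 2·1000 + 1 = 2001; 1998 < 2001 — holds
Hence LHS − RHS is never zero or positive, i.e. LHS < RHS throughout, so the relation holds for every integer in [-1000, 1000].

(B) x = 0: LHS = 2·0 - 3 = -3; -3 > -2 — FAILS

Only (B) has a counterexample.

Answer: B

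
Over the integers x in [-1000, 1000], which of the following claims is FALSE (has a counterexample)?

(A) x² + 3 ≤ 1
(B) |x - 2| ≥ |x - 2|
(A) x = 0: LHS = 0² + 3 = 3; 3 ≤ 1 — FAILS

(B) Over all integers in [-1000, 1000], LHS − RHS is smallest at x = 0, where it equals 0:
x = 0: LHS = |0 - 2| = |-2| = 2, RHS = |0 - 2| = |-2| = 2; 2 ≥ 2 — holds
At the ends of the range:
x = -1000: LHS = |(-1000) - 2| = |-1002| = 1002, RHS = |(-1000) - 2| = |-1002| = 1002; 1002 ≥ 1002 — holds
x = 1000: LHS = |1000 - 2| = |998| = 998, RHS = |1000 - 2| = |998| = 998; 998 ≥ 998 — holds
Hence LHS − RHS is never negative, i.e. LHS ≥ RHS throughout, so the relation holds for every integer in [-1000, 1000].

Only (A) has a counterexample.

Answer: A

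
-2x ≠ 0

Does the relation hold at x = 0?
x = 0: LHS = -2·0 = 0; 0 ≠ 0 — FAILS

The relation fails at x = 0, so x = 0 is a counterexample.

Answer: No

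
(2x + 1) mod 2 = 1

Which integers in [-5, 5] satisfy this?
For a polynomial with integer coefficients, its value mod 2 depends only on x mod 2, so it suffices to check one representative of each residue class, x = 0, 1:
x = 0: LHS = (2·0 + 1) mod 2 = 1 mod 2 = 1; 1 = 1 — holds
x = 1: LHS = (2·1 + 1) mod 2 = 3 mod 2 = 1; 1 = 1 — holds
The relation holds in every residue class, so the relation holds for every integer in [-5, 5].

Answer: All integers in [-5, 5]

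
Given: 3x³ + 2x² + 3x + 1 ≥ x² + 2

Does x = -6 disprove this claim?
Substitute x = -6 into the relation:
x = -6: LHS = 3·(-6)³ + 2·(-6)² + 3·(-6) + 1 = -593, RHS = (-6)² + 2 = 38; -593 ≥ 38 — FAILS

Since the claim fails at x = -6, this value is a counterexample.

Answer: Yes, x = -6 is a counterexample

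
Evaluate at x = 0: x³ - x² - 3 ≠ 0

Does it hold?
x = 0: LHS = 0³ - 0² - 3 = -3; -3 ≠ 0 — holds

The relation is satisfied at x = 0.

Answer: Yes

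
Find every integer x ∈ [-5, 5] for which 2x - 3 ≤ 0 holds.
Holds for: {-5, -4, -3, -2, -1, 0, 1}
Fails for: {2, 3, 4, 5}

Answer: {-5, -4, -3, -2, -1, 0, 1}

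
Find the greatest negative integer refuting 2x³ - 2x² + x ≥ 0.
Testing negative integers from -1 downward:
x = -1: LHS = 2·(-1)³ - 2·(-1)² + (-1) = -5; -5 ≥ 0 — FAILS  ← closest negative counterexample to 0

Answer: x = -1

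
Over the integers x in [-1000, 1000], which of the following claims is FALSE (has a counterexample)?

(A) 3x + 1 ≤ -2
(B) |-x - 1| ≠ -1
(A) x = 0: LHS = 3·0 + 1 = 1; 1 ≤ -2 — FAILS

(B) An absolute value is never negative, so the left side is ≥ 0 for every x, while the right side is -1. Tightest case in [-1000, 1000] is x = -1:
x = -1: LHS = |-(-1) - 1| = |0| = 0; 0 ≠ -1 — holds
Hence LHS − RHS is never 0, i.e. the two sides are never equal, so the relation holds for every integer in [-1000, 1000].

Only (A) has a counterexample.

Answer: A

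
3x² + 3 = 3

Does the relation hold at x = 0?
x = 0: LHS = 3·0² + 3 = 3; 3 = 3 — holds

The relation is satisfied at x = 0.

Answer: Yes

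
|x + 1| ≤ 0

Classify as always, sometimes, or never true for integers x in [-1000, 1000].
Holds at x = -1: LHS = |(-1) + 1| = |0| = 0; 0 ≤ 0 — holds
Fails at x = 0: LHS = |0 + 1| = |1| = 1; 1 ≤ 0 — FAILS
It is satisfied by some integers in the range but not all.

Answer: Sometimes true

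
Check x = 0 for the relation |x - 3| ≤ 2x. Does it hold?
x = 0: LHS = |0 - 3| = |-3| = 3, RHS = 2·0 = 0; 3 ≤ 0 — FAILS

The relation fails at x = 0, so x = 0 is a counterexample.

Answer: No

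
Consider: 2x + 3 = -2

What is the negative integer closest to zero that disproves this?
Testing negative integers from -1 downward:
x = -1: LHS = 2·(-1) + 3 = 1; 1 = -2 — FAILS  ← closest negative counterexample to 0

Answer: x = -1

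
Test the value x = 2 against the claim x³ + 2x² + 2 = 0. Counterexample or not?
Substitute x = 2 into the relation:
x = 2: LHS = 2³ + 2·2² + 2 = 18; 18 = 0 — FAILS

Since the claim fails at x = 2, this value is a counterexample.

Answer: Yes, x = 2 is a counterexample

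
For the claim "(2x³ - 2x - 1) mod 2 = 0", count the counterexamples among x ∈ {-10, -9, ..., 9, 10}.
Counterexamples in [-10, 10]: {-10, -9, -8, -7, -6, -5, -4, -3, -2, -1, 0, 1, 2, 3, 4, 5, 6, 7, 8, 9, 10}.

Counting them gives 21 values.

Answer: 21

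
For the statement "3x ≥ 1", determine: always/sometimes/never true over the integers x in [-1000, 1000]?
Holds at x = 1: LHS = 3·1 = 3; 3 ≥ 1 — holds
Fails at x = 0: LHS = 3·0 = 0; 0 ≥ 1 — FAILS
It is satisfied by some integers in the range but not all.

Answer: Sometimes true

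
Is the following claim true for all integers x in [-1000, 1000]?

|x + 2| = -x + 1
The claim fails at x = 0:
x = 0: LHS = |0 + 2| = |2| = 2, RHS = -0 + 1 = 1; 2 = 1 — FAILS

Because a single integer refutes it, the statement is false.

Answer: False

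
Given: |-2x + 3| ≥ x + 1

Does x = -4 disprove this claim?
Substitute x = -4 into the relation:
x = -4: LHS = |-2·(-4) + 3| = |11| = 11, RHS = (-4) + 1 = -3; 11 ≥ -3 — holds

The claim holds here, so x = -4 is not a counterexample. (A counterexample exists elsewhere, e.g. x = 1.)

Answer: No, x = -4 is not a counterexample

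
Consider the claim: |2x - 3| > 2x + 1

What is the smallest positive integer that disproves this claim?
Testing positive integers:
x = 1: LHS = |2·1 - 3| = |-1| = 1, RHS = 2·1 + 1 = 3; 1 > 3 — FAILS  ← smallest positive counterexample

Answer: x = 1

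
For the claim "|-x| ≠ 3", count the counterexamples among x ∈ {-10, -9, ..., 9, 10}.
Counterexamples in [-10, 10]: {-3, 3}.

Counting them gives 2 values.

Answer: 2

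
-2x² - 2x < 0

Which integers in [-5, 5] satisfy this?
Holds for: {-5, -4, -3, -2, 1, 2, 3, 4, 5}
Fails for: {-1, 0}

Answer: {-5, -4, -3, -2, 1, 2, 3, 4, 5}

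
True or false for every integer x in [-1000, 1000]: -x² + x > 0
The claim fails at x = 0:
x = 0: LHS = -0² + 0 = 0; 0 > 0 — FAILS

Because a single integer refutes it, the statement is false.

Answer: False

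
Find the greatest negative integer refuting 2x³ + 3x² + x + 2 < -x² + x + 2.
Testing negative integers from -1 downward:
x = -1: LHS = 2·(-1)³ + 3·(-1)² + (-1) + 2 = 2, RHS = -(-1)² + (-1) + 2 = 0; 2 < 0 — FAILS  ← closest negative counterexample to 0

Answer: x = -1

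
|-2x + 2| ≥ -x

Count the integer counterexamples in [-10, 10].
Over all integers in [-10, 10], LHS − RHS is smallest at x = 1, where it equals 1:
x = 1: LHS = |-2·1 + 2| = |0| = 0; 0 ≥ -1 — holds
At the ends of the range:
x = -10: LHS = |-2·(-10) + 2| = |22| = 22, RHS = -(-10) = 10; 22 ≥ 10 — holds
x = 10: LHS = |-2·10 + 2| = |-18| = 18; 18 ≥ -10 — holds
Hence LHS − RHS is never negative, i.e. LHS ≥ RHS throughout, so the relation holds for every integer in [-10, 10].

No counterexample appears in that range.

Answer: 0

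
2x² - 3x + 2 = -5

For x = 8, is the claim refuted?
Substitute x = 8 into the relation:
x = 8: LHS = 2·8² - 3·8 + 2 = 106; 106 = -5 — FAILS

Since the claim fails at x = 8, this value is a counterexample.

Answer: Yes, x = 8 is a counterexample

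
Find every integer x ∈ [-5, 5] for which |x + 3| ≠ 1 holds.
Holds for: {-5, -3, -1, 0, 1, 2, 3, 4, 5}
Fails for: {-4, -2}

Answer: {-5, -3, -1, 0, 1, 2, 3, 4, 5}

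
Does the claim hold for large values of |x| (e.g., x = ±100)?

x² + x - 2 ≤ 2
x = 100: LHS = 100² + 100 - 2 = 10098; 10098 ≤ 2 — FAILS
x = -100: LHS = (-100)² + (-100) - 2 = 9898; 9898 ≤ 2 — FAILS

Answer: No, fails for both x = 100 and x = -100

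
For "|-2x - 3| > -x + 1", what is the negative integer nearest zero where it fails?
Testing negative integers from -1 downward:
x = -1: LHS = |-2·(-1) - 3| = |-1| = 1, RHS = -(-1) + 1 = 2; 1 > 2 — FAILS  ← closest negative counterexample to 0

Answer: x = -1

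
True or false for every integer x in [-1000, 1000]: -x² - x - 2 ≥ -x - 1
The claim fails at x = 0:
x = 0: LHS = -0² - 0 - 2 = -2, RHS = -0 - 1 = -1; -2 ≥ -1 — FAILS

Because a single integer refutes it, the statement is false.

Answer: False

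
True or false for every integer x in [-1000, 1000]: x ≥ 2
The claim fails at x = 0:
x = 0: 0 ≥ 2 — FAILS

Because a single integer refutes it, the statement is false.

Answer: False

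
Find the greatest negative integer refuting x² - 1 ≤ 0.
Testing negative integers from -1 downward:
x = -1: LHS = (-1)² - 1 = 0; 0 ≤ 0 — holds
x = -2: LHS = (-2)² - 1 = 3; 3 ≤ 0 — FAILS  ← closest negative counterexample to 0

Answer: x = -2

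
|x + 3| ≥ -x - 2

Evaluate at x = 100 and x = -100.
x = 100: LHS = |100 + 3| = |103| = 103, RHS = -100 - 2 = -102; 103 ≥ -102 — holds
x = -100: LHS = |(-100) + 3| = |-97| = 97, RHS = -(-100) - 2 = 98; 97 ≥ 98 — FAILS

Answer: Partially: holds for x = 100, fails for x = -100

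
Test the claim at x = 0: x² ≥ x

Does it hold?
x = 0: LHS = 0² = 0; 0 ≥ 0 — holds

The relation is satisfied at x = 0.

Answer: Yes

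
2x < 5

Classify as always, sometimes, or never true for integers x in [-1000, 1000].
Holds at x = 0: LHS = 2·0 = 0; 0 < 5 — holds
Fails at x = 3: LHS = 2·3 = 6; 6 < 5 — FAILS
It is satisfied by some integers in the range but not all.

Answer: Sometimes true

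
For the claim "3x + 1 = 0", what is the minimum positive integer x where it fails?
Testing positive integers:
x = 1: LHS = 3·1 + 1 = 4; 4 = 0 — FAILS  ← smallest positive counterexample

Answer: x = 1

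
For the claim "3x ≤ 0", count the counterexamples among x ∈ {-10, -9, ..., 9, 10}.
Counterexamples in [-10, 10]: {1, 2, 3, 4, 5, 6, 7, 8, 9, 10}.

Counting them gives 10 values.

Answer: 10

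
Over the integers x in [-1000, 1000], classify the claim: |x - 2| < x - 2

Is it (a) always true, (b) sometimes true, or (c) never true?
Over all integers in [-1000, 1000], LHS − RHS is smallest at x = 2, where it equals 0:
x = 2: LHS = |2 - 2| = |0| = 0, RHS = 2 - 2 = 0; 0 < 0 — FAILS
At the ends of the range:
x = -1000: LHS = |(-1000) - 2| = |-1002| = 1002, RHS = (-1000) - 2 = -1002; 1002 < -1002 — FAILS
x = 1000: LHS = |1000 - 2| = |998| = 998, RHS = 1000 - 2 = 998; 998 < 998 — FAILS
Hence LHS − RHS is never negative, i.e. LHS ≥ RHS throughout, so the claimed relation (<) fails for every integer in [-1000, 1000].

No integer in the range satisfies it.

Answer: Never true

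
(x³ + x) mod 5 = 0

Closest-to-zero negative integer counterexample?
Testing negative integers from -1 downward:
x = -1: LHS = ((-1)³ + (-1)) mod 5 = (-2) mod 5 = 3; 3 = 0 — FAILS  ← closest negative counterexample to 0

Answer: x = -1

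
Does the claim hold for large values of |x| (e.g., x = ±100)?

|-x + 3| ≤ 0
x = 100: LHS = |-100 + 3| = |-97| = 97; 97 ≤ 0 — FAILS
x = -100: LHS = |-(-100) + 3| = |103| = 103; 103 ≤ 0 — FAILS

Answer: No, fails for both x = 100 and x = -100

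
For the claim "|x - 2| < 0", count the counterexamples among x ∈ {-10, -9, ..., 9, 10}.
Counterexamples in [-10, 10]: {-10, -9, -8, -7, -6, -5, -4, -3, -2, -1, 0, 1, 2, 3, 4, 5, 6, 7, 8, 9, 10}.

Counting them gives 21 values.

Answer: 21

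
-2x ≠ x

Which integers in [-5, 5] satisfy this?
Holds for: {-5, -4, -3, -2, -1, 1, 2, 3, 4, 5}
Fails for: {0}

Answer: {-5, -4, -3, -2, -1, 1, 2, 3, 4, 5}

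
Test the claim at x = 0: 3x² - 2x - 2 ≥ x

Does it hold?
x = 0: LHS = 3·0² - 2·0 - 2 = -2; -2 ≥ 0 — FAILS

The relation fails at x = 0, so x = 0 is a counterexample.

Answer: No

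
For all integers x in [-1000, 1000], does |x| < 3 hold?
The claim fails at x = 3:
x = 3: LHS = |3| = 3; 3 < 3 — FAILS

Because a single integer refutes it, the statement is false.

Answer: False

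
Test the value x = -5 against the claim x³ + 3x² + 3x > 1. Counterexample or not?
Substitute x = -5 into the relation:
x = -5: LHS = (-5)³ + 3·(-5)² + 3·(-5) = -65; -65 > 1 — FAILS

Since the claim fails at x = -5, this value is a counterexample.

Answer: Yes, x = -5 is a counterexample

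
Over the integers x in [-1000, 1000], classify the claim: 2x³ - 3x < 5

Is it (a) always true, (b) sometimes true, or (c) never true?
Holds at x = 0: LHS = 2·0³ - 3·0 = 0; 0 < 5 — holds
Fails at x = 2: LHS = 2·2³ - 3·2 = 10; 10 < 5 — FAILS
It is satisfied by some integers in the range but not all.

Answer: Sometimes true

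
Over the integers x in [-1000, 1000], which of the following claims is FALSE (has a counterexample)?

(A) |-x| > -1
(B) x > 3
(A) An absolute value is never negative, so the left side is ≥ 0 for every x, while the right side is -1. Tightest case in [-1000, 1000] is x = 0:
x = 0: LHS = |-0| = |0| = 0; 0 > -1 — holds
Hence LHS − RHS is never zero or negative, i.e. LHS > RHS throughout, so the relation holds for every integer in [-1000, 1000].

(B) x = 0: 0 > 3 — FAILS

Only (B) has a counterexample.

Answer: B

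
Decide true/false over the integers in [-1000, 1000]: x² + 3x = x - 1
The claim fails at x = 0:
x = 0: LHS = 0² + 3·0 = 0, RHS = 0 - 1 = -1; 0 = -1 — FAILS

Because a single integer refutes it, the statement is false.

Answer: False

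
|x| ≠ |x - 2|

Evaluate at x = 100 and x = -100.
x = 100: LHS = |100| = 100, RHS = |100 - 2| = |98| = 98; 100 ≠ 98 — holds
x = -100: LHS = |-100| = 100, RHS = |(-100) - 2| = |-102| = 102; 100 ≠ 102 — holds

Answer: Yes, holds for both x = 100 and x = -100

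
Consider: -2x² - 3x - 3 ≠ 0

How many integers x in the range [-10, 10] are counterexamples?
Over all integers in [-10, 10], LHS − RHS is always negative; it is closest to 0 at x = -1, where it equals -2:
x = -1: LHS = -2·(-1)² - 3·(-1) - 3 = -2; -2 ≠ 0 — holds
At the ends of the range:
x = -10: LHS = -2·(-10)² - 3·(-10) - 3 = -173; -173 ≠ 0 — holds
x = 10: LHS = -2·10² - 3·10 - 3 = -233; -233 ≠ 0 — holds
Hence LHS − RHS is never 0, i.e. the two sides are never equal, so the relation holds for every integer in [-10, 10].

No counterexample appears in that range.

Answer: 0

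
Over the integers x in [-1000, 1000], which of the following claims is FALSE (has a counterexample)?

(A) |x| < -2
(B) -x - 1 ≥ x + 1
(A) x = 0: LHS = |0| = 0; 0 < -2 — FAILS
(B) x = 0: LHS = -0 - 1 = -1, RHS = 0 + 1 = 1; -1 ≥ 1 — FAILS

Answer: Both A and B are false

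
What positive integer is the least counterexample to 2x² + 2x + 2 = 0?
Testing positive integers:
x = 1: LHS = 2·1² + 2·1 + 2 = 6; 6 = 0 — FAILS  ← smallest positive counterexample

Answer: x = 1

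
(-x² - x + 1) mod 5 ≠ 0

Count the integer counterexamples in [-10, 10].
Counterexamples in [-10, 10]: {-8, -3, 2, 7}.

Counting them gives 4 values.

Answer: 4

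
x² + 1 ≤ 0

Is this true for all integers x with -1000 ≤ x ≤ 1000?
The claim fails at x = 0:
x = 0: LHS = 0² + 1 = 1; 1 ≤ 0 — FAILS

Because a single integer refutes it, the statement is false.

Answer: False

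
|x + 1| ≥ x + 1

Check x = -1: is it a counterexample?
Substitute x = -1 into the relation:
x = -1: LHS = |(-1) + 1| = |0| = 0, RHS = (-1) + 1 = 0; 0 ≥ 0 — holds

The relation holds at x = -1, so it is not a counterexample.

Answer: No, x = -1 is not a counterexample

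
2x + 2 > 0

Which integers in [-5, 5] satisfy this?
Holds for: {0, 1, 2, 3, 4, 5}
Fails for: {-5, -4, -3, -2, -1}

Answer: {0, 1, 2, 3, 4, 5}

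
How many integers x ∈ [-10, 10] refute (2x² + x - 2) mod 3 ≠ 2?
Counterexamples in [-10, 10]: {-10, -7, -4, -1, 2, 5, 8}.

Counting them gives 7 values.

Answer: 7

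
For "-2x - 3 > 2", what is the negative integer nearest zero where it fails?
Testing negative integers from -1 downward:
x = -1: LHS = -2·(-1) - 3 = -1; -1 > 2 — FAILS  ← closest negative counterexample to 0

Answer: x = -1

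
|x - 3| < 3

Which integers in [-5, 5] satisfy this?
Holds for: {1, 2, 3, 4, 5}
Fails for: {-5, -4, -3, -2, -1, 0}

Answer: {1, 2, 3, 4, 5}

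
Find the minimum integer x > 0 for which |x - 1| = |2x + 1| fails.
Testing positive integers:
x = 1: LHS = |1 - 1| = |0| = 0, RHS = |2·1 + 1| = |3| = 3; 0 = 3 — FAILS  ← smallest positive counterexample

Answer: x = 1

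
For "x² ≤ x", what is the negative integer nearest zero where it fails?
Testing negative integers from -1 downward:
x = -1: LHS = (-1)² = 1; 1 ≤ -1 — FAILS  ← closest negative counterexample to 0

Answer: x = -1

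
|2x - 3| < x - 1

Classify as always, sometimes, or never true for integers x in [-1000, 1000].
Over all integers in [-1000, 1000], LHS − RHS is smallest at x = 2, where it equals 0:
x = 2: LHS = |2·2 - 3| = |1| = 1, RHS = 2 - 1 = 1; 1 < 1 — FAILS
At the ends of the range:
x = -1000: LHS = |2·(-1000) - 3| = |-2003| = 2003, RHS = (-1000) - 1 = -1001; 2003 < -1001 — FAILS
x = 1000: LHS = |2·1000 - 3| = |1997| = 1997, RHS = 1000 - 1 = 999; 1997 < 999 — FAILS
Hence LHS − RHS is never negative, i.e. LHS ≥ RHS throughout, so the claimed relation (<) fails for every integer in [-1000, 1000].

No integer in the range satisfies it.

Answer: Never true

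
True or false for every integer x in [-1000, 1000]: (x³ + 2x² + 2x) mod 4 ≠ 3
The claim fails at x = -1:
x = -1: LHS = ((-1)³ + 2·(-1)² + 2·(-1)) mod 4 = (-1) mod 4 = 3; 3 ≠ 3 — FAILS

Because a single integer refutes it, the statement is false.

Answer: False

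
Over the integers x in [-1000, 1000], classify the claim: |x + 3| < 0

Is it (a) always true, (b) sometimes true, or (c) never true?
An absolute value is never negative, so the left side is ≥ 0 for every x, while the right side is 0. Tightest case in [-1000, 1000] is x = -3:
x = -3: LHS = |(-3) + 3| = |0| = 0; 0 < 0 — FAILS
Hence LHS − RHS is never negative, i.e. LHS ≥ RHS throughout, so the claimed relation (<) fails for every integer in [-1000, 1000].

No integer in the range satisfies it.

Answer: Never true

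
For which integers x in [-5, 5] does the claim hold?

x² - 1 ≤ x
Holds for: {0, 1}
Fails for: {-5, -4, -3, -2, -1, 2, 3, 4, 5}

Answer: {0, 1}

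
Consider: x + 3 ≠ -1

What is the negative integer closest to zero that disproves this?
Testing negative integers from -1 downward:
x = -1: LHS = (-1) + 3 = 2; 2 ≠ -1 — holds
x = -2: LHS = (-2) + 3 = 1; 1 ≠ -1 — holds
x = -3: LHS = (-3) + 3 = 0; 0 ≠ -1 — holds
x = -4: LHS = (-4) + 3 = -1; -1 ≠ -1 — FAILS  ← closest negative counterexample to 0

Answer: x = -4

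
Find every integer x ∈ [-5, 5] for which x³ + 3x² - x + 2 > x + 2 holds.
Holds for: {-3, -2, -1, 1, 2, 3, 4, 5}
Fails for: {-5, -4, 0}

Answer: {-3, -2, -1, 1, 2, 3, 4, 5}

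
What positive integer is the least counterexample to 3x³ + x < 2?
Testing positive integers:
x = 1: LHS = 3·1³ + 1 = 4; 4 < 2 — FAILS  ← smallest positive counterexample

Answer: x = 1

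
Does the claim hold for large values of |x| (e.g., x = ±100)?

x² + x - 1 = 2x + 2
x = 100: LHS = 100² + 100 - 1 = 10099, RHS = 2·100 + 2 = 202; 10099 = 202 — FAILS
x = -100: LHS = (-100)² + (-100) - 1 = 9899, RHS = 2·(-100) + 2 = -198; 9899 = -198 — FAILS

Answer: No, fails for both x = 100 and x = -100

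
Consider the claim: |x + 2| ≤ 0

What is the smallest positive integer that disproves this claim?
Testing positive integers:
x = 1: LHS = |1 + 2| = |3| = 3; 3 ≤ 0 — FAILS  ← smallest positive counterexample

Answer: x = 1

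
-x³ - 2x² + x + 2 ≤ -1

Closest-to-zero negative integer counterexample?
Testing negative integers from -1 downward:
x = -1: LHS = -(-1)³ - 2·(-1)² + (-1) + 2 = 0; 0 ≤ -1 — FAILS  ← closest negative counterexample to 0

Answer: x = -1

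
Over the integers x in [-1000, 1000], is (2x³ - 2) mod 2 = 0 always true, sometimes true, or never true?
For a polynomial with integer coefficients, its value mod 2 depends only on x mod 2, so it suffices to check one representative of each residue class, x = 0, 1:
x = 0: LHS = (2·0³ - 2) mod 2 = (-2) mod 2 = 0; 0 = 0 — holds
x = 1: LHS = (2·1³ - 2) mod 2 = 0 mod 2 = 0; 0 = 0 — holds
The relation holds in every residue class, so the relation holds for every integer in [-1000, 1000].

No counterexample exists.

Answer: Always true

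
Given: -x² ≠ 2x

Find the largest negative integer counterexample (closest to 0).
Testing negative integers from -1 downward:
x = -1: LHS = -(-1)² = -1, RHS = 2·(-1) = -2; -1 ≠ -2 — holds
x = -2: LHS = -(-2)² = -4, RHS = 2·(-2) = -4; -4 ≠ -4 — FAILS  ← closest negative counterexample to 0

Answer: x = -2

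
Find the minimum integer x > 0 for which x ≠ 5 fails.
Testing positive integers:
x = 1: 1 ≠ 5 — holds
x = 2: 2 ≠ 5 — holds
x = 3: 3 ≠ 5 — holds
x = 4: 4 ≠ 5 — holds
x = 5: 5 ≠ 5 — FAILS  ← smallest positive counterexample

Answer: x = 5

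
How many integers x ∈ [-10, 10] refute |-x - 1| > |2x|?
Counterexamples in [-10, 10]: {-10, -9, -8, -7, -6, -5, -4, -3, -2, -1, 1, 2, 3, 4, 5, 6, 7, 8, 9, 10}.

Counting them gives 20 values.

Answer: 20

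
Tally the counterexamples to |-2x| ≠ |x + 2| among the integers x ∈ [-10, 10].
Counterexamples in [-10, 10]: {2}.

Counting them gives 1 values.

Answer: 1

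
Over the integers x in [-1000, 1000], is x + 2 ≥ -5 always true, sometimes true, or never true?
Holds at x = 0: LHS = 0 + 2 = 2; 2 ≥ -5 — holds
Fails at x = -8: LHS = (-8) + 2 = -6; -6 ≥ -5 — FAILS
It is satisfied by some integers in the range but not all.

Answer: Sometimes true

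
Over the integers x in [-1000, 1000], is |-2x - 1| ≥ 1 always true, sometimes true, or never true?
Over all integers in [-1000, 1000], LHS − RHS is smallest at x = 0, where it equals 0:
x = 0: LHS = |-2·0 - 1| = |-1| = 1; 1 ≥ 1 — holds
At the ends of the range:
x = -1000: LHS = |-2·(-1000) - 1| = |1999| = 1999; 1999 ≥ 1 — holds
x = 1000: LHS = |-2·1000 - 1| = |-2001| = 2001; 2001 ≥ 1 — holds
Hence LHS − RHS is never negative, i.e. LHS ≥ RHS throughout, so the relation holds for every integer in [-1000, 1000].

No counterexample exists.

Answer: Always true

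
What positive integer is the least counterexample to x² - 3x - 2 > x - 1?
Testing positive integers:
x = 1: LHS = 1² - 3·1 - 2 = -4, RHS = 1 - 1 = 0; -4 > 0 — FAILS  ← smallest positive counterexample

Answer: x = 1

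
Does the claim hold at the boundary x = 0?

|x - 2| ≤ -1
x = 0: LHS = |0 - 2| = |-2| = 2; 2 ≤ -1 — FAILS

The relation fails at x = 0, so x = 0 is a counterexample.

Answer: No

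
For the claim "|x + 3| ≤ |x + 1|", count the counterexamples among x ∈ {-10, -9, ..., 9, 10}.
Counterexamples in [-10, 10]: {-1, 0, 1, 2, 3, 4, 5, 6, 7, 8, 9, 10}.

Counting them gives 12 values.

Answer: 12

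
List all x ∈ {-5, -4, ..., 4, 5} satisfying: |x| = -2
An absolute value is never negative, so the left side is ≥ 0 for every x, while the right side is -2. Tightest case in [-5, 5] is x = 0:
x = 0: LHS = |0| = 0; 0 = -2 — FAILS
Hence LHS − RHS is never 0, i.e. the two sides are never equal, so the claimed relation (=) fails for every integer in [-5, 5].

Answer: None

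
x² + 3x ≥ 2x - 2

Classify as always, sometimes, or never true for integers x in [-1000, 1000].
Over all integers in [-1000, 1000], LHS − RHS is smallest at x = 0, where it equals 2:
x = 0: LHS = 0² + 3·0 = 0, RHS = 2·0 - 2 = -2; 0 ≥ -2 — holds
At the ends of the range:
x = -1000: LHS = (-1000)² + 3·(-1000) = 997000, RHS = 2·(-1000) - 2 = -2002; 997000 ≥ -2002 — holds
x = 1000: LHS = 1000² + 3·1000 = 1003000, RHS = 2·1000 - 2 = 1998; 1003000 ≥ 1998 — holds
Hence LHS − RHS is never negative, i.e. LHS ≥ RHS throughout, so the relation holds for every integer in [-1000, 1000].

No counterexample exists.

Answer: Always true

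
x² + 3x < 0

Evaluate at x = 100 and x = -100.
x = 100: LHS = 100² + 3·100 = 10300; 10300 < 0 — FAILS
x = -100: LHS = (-100)² + 3·(-100) = 9700; 9700 < 0 — FAILS

Answer: No, fails for both x = 100 and x = -100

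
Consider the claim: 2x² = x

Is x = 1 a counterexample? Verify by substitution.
Substitute x = 1 into the relation:
x = 1: LHS = 2·1² = 2; 2 = 1 — FAILS

Since the claim fails at x = 1, this value is a counterexample.

Answer: Yes, x = 1 is a counterexample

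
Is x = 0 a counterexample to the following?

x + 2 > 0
Substitute x = 0 into the relation:
x = 0: LHS = 0 + 2 = 2; 2 > 0 — holds

The claim holds here, so x = 0 is not a counterexample. (A counterexample exists elsewhere, e.g. x = -2.)

Answer: No, x = 0 is not a counterexample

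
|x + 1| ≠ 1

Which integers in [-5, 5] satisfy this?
Holds for: {-5, -4, -3, -1, 1, 2, 3, 4, 5}
Fails for: {-2, 0}

Answer: {-5, -4, -3, -1, 1, 2, 3, 4, 5}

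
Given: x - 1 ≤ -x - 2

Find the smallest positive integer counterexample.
Testing positive integers:
x = 1: LHS = 1 - 1 = 0, RHS = -1 - 2 = -3; 0 ≤ -3 — FAILS  ← smallest positive counterexample

Answer: x = 1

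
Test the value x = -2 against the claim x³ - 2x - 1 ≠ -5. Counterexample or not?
Substitute x = -2 into the relation:
x = -2: LHS = (-2)³ - 2·(-2) - 1 = -5; -5 ≠ -5 — FAILS

Since the claim fails at x = -2, this value is a counterexample.

Answer: Yes, x = -2 is a counterexample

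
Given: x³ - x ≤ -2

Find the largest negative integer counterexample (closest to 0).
Testing negative integers from -1 downward:
x = -1: LHS = (-1)³ - (-1) = 0; 0 ≤ -2 — FAILS  ← closest negative counterexample to 0

Answer: x = -1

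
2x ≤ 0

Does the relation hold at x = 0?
x = 0: LHS = 2·0 = 0; 0 ≤ 0 — holds

The relation is satisfied at x = 0.

Answer: Yes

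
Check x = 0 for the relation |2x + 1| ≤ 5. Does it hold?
x = 0: LHS = |2·0 + 1| = |1| = 1; 1 ≤ 5 — holds

The relation is satisfied at x = 0.

Answer: Yes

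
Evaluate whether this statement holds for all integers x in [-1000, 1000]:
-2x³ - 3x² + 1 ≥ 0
The claim fails at x = 1:
x = 1: LHS = -2·1³ - 3·1² + 1 = -4; -4 ≥ 0 — FAILS

Because a single integer refutes it, the statement is false.

Answer: False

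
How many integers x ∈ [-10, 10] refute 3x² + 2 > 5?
Counterexamples in [-10, 10]: {-1, 0, 1}.

Counting them gives 3 values.

Answer: 3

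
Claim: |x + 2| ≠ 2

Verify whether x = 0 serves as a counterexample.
Substitute x = 0 into the relation:
x = 0: LHS = |0 + 2| = |2| = 2; 2 ≠ 2 — FAILS

Since the claim fails at x = 0, this value is a counterexample.

Answer: Yes, x = 0 is a counterexample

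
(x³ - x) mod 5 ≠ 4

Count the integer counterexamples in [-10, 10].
Counterexamples in [-10, 10]: {-7, -2, 3, 8}.

Counting them gives 4 values.

Answer: 4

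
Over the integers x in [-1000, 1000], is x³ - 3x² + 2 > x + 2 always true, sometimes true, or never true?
Holds at x = 4: LHS = 4³ - 3·4² + 2 = 18, RHS = 4 + 2 = 6; 18 > 6 — holds
Fails at x = 0: LHS = 0³ - 3·0² + 2 = 2, RHS = 0 + 2 = 2; 2 > 2 — FAILS
It is satisfied by some integers in the range but not all.

Answer: Sometimes true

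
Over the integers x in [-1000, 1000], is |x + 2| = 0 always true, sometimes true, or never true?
Holds at x = -2: LHS = |(-2) + 2| = |0| = 0; 0 = 0 — holds
Fails at x = 0: LHS = |0 + 2| = |2| = 2; 2 = 0 — FAILS
It is satisfied by some integers in the range but not all.

Answer: Sometimes true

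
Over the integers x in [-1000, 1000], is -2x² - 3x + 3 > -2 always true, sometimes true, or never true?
Holds at x = 0: LHS = -2·0² - 3·0 + 3 = 3; 3 > -2 — holds
Fails at x = 1: LHS = -2·1² - 3·1 + 3 = -2; -2 > -2 — FAILS
It is satisfied by some integers in the range but not all.

Answer: Sometimes true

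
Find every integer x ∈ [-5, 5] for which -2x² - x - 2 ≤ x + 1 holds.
Over all integers in [-5, 5], LHS − RHS is largest at x = 0, where it equals -3:
x = 0: LHS = -2·0² - 0 - 2 = -2, RHS = 0 + 1 = 1; -2 ≤ 1 — holds
At the ends of the range:
x = -5: LHS = -2·(-5)² - (-5) - 2 = -47, RHS = (-5) + 1 = -4; -47 ≤ -4 — holds
x = 5: LHS = -2·5² - 5 - 2 = -57, RHS = 5 + 1 = 6; -57 ≤ 6 — holds
Hence LHS − RHS is never positive, i.e. LHS ≤ RHS throughout, so the relation holds for every integer in [-5, 5].

Answer: All integers in [-5, 5]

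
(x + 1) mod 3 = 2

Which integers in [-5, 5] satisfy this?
Holds for: {-5, -2, 1, 4}
Fails for: {-4, -3, -1, 0, 2, 3, 5}

Answer: {-5, -2, 1, 4}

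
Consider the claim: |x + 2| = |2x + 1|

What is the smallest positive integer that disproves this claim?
Testing positive integers:
x = 1: LHS = |1 + 2| = |3| = 3, RHS = |2·1 + 1| = |3| = 3; 3 = 3 — holds
x = 2: LHS = |2 + 2| = |4| = 4, RHS = |2·2 + 1| = |5| = 5; 4 = 5 — FAILS  ← smallest positive counterexample

Answer: x = 2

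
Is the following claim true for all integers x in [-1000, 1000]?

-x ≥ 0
The claim fails at x = 1:
x = 1: -1 ≥ 0 — FAILS

Because a single integer refutes it, the statement is false.

Answer: False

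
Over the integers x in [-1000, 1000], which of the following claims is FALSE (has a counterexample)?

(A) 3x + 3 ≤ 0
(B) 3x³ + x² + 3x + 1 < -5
(A) x = 0: LHS = 3·0 + 3 = 3; 3 ≤ 0 — FAILS
(B) x = 0: LHS = 3·0³ + 0² + 3·0 + 1 = 1; 1 < -5 — FAILS

Answer: Both A and B are false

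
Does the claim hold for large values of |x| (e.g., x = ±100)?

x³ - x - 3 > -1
x = 100: LHS = 100³ - 100 - 3 = 999897; 999897 > -1 — holds
x = -100: LHS = (-100)³ - (-100) - 3 = -999903; -999903 > -1 — FAILS

Answer: Partially: holds for x = 100, fails for x = -100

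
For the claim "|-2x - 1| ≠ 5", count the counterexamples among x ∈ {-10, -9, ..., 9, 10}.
Counterexamples in [-10, 10]: {-3, 2}.

Counting them gives 2 values.

Answer: 2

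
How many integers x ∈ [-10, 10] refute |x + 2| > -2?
An absolute value is never negative, so the left side is ≥ 0 for every x, while the right side is -2. Tightest case in [-10, 10] is x = -2:
x = -2: LHS = |(-2) + 2| = |0| = 0; 0 > -2 — holds
Hence LHS − RHS is never zero or negative, i.e. LHS > RHS throughout, so the relation holds for every integer in [-10, 10].

No counterexample appears in that range.

Answer: 0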